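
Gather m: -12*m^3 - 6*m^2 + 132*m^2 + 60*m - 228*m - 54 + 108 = -12*m^3 + 126*m^2 - 168*m + 54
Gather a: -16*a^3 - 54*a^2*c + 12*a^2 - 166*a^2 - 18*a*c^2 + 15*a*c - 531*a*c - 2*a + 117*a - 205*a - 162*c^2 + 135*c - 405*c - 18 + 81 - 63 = -16*a^3 + a^2*(-54*c - 154) + a*(-18*c^2 - 516*c - 90) - 162*c^2 - 270*c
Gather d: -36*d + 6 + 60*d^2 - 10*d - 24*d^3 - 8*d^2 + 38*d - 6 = -24*d^3 + 52*d^2 - 8*d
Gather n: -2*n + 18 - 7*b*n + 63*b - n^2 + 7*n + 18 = 63*b - n^2 + n*(5 - 7*b) + 36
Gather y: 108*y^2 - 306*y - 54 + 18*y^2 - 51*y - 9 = 126*y^2 - 357*y - 63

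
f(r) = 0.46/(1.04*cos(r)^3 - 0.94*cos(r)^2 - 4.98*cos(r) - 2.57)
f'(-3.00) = 0.02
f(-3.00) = 1.07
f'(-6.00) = -0.00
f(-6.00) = -0.06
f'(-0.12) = 0.00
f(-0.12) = -0.06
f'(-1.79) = 0.84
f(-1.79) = -0.30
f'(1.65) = -0.46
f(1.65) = -0.21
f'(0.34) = -0.01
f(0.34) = -0.06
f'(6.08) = 0.01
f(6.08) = -0.06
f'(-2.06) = 4.65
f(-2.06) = -0.84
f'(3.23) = 0.00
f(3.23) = 1.07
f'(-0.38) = 0.01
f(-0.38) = -0.06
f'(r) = 0.46*(3.12*sin(r)*cos(r)^2 - 1.88*sin(r)*cos(r) - 4.98*sin(r))/(1.04*cos(r)^3 - 0.94*cos(r)^2 - 4.98*cos(r) - 2.57)^2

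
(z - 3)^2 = z^2 - 6*z + 9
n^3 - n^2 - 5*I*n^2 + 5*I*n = n*(n - 1)*(n - 5*I)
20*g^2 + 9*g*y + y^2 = (4*g + y)*(5*g + y)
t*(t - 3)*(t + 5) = t^3 + 2*t^2 - 15*t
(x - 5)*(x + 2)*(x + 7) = x^3 + 4*x^2 - 31*x - 70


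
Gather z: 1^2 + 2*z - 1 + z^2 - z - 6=z^2 + z - 6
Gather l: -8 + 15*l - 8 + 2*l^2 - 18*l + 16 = 2*l^2 - 3*l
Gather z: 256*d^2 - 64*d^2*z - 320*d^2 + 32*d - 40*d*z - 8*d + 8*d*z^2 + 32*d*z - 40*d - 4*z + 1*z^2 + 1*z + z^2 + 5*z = -64*d^2 - 16*d + z^2*(8*d + 2) + z*(-64*d^2 - 8*d + 2)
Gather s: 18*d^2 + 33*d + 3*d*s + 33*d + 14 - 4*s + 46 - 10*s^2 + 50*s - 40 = 18*d^2 + 66*d - 10*s^2 + s*(3*d + 46) + 20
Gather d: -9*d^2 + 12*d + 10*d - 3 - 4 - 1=-9*d^2 + 22*d - 8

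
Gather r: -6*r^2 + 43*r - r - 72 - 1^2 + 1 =-6*r^2 + 42*r - 72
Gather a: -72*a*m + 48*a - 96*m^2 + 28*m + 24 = a*(48 - 72*m) - 96*m^2 + 28*m + 24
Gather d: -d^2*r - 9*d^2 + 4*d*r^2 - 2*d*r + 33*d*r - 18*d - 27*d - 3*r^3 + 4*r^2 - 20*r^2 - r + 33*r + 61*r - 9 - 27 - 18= d^2*(-r - 9) + d*(4*r^2 + 31*r - 45) - 3*r^3 - 16*r^2 + 93*r - 54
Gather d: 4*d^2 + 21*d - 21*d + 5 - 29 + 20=4*d^2 - 4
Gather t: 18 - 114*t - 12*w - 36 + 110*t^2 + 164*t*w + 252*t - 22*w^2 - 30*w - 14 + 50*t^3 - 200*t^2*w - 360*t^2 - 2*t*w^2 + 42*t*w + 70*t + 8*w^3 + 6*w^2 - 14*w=50*t^3 + t^2*(-200*w - 250) + t*(-2*w^2 + 206*w + 208) + 8*w^3 - 16*w^2 - 56*w - 32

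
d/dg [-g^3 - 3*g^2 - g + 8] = -3*g^2 - 6*g - 1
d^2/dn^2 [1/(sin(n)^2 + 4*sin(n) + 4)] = 2*(2*sin(n) + cos(2*n) + 2)/(sin(n) + 2)^4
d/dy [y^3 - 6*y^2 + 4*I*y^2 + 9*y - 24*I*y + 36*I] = 3*y^2 + y*(-12 + 8*I) + 9 - 24*I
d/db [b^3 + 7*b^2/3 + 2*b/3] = 3*b^2 + 14*b/3 + 2/3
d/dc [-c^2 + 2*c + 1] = 2 - 2*c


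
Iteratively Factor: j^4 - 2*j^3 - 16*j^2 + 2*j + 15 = (j - 1)*(j^3 - j^2 - 17*j - 15) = (j - 1)*(j + 1)*(j^2 - 2*j - 15) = (j - 1)*(j + 1)*(j + 3)*(j - 5)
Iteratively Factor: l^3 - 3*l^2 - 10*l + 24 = (l - 4)*(l^2 + l - 6) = (l - 4)*(l + 3)*(l - 2)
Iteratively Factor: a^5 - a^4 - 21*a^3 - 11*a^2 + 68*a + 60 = (a + 3)*(a^4 - 4*a^3 - 9*a^2 + 16*a + 20) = (a + 2)*(a + 3)*(a^3 - 6*a^2 + 3*a + 10) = (a - 5)*(a + 2)*(a + 3)*(a^2 - a - 2) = (a - 5)*(a - 2)*(a + 2)*(a + 3)*(a + 1)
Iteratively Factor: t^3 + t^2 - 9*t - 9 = (t + 1)*(t^2 - 9) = (t - 3)*(t + 1)*(t + 3)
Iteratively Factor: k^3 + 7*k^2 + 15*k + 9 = (k + 3)*(k^2 + 4*k + 3) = (k + 1)*(k + 3)*(k + 3)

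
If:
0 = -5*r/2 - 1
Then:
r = -2/5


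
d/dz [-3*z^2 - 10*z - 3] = -6*z - 10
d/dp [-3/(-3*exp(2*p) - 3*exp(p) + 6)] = (-2*exp(p) - 1)*exp(p)/(exp(2*p) + exp(p) - 2)^2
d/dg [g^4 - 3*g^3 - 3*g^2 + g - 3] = 4*g^3 - 9*g^2 - 6*g + 1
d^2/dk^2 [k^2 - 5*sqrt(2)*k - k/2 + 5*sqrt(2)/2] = 2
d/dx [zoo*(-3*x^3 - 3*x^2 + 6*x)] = zoo*(x^2 + x + 1)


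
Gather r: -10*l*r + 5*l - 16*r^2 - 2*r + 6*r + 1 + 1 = 5*l - 16*r^2 + r*(4 - 10*l) + 2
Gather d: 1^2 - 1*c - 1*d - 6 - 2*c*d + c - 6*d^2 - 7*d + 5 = -6*d^2 + d*(-2*c - 8)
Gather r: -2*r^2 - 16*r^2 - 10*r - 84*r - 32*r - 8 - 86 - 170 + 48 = -18*r^2 - 126*r - 216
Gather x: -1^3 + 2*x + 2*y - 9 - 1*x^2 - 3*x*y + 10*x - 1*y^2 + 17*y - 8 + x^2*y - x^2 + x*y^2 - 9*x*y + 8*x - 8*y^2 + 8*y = x^2*(y - 2) + x*(y^2 - 12*y + 20) - 9*y^2 + 27*y - 18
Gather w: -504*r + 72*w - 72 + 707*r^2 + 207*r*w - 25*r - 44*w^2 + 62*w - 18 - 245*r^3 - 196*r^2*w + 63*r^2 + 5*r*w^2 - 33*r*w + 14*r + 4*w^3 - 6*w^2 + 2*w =-245*r^3 + 770*r^2 - 515*r + 4*w^3 + w^2*(5*r - 50) + w*(-196*r^2 + 174*r + 136) - 90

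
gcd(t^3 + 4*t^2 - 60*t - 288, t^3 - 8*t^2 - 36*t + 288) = t^2 - 2*t - 48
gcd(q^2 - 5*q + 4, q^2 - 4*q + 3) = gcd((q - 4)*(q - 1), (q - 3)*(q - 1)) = q - 1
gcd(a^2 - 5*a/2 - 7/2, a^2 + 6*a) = 1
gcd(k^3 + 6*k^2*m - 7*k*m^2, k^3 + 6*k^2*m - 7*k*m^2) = k^3 + 6*k^2*m - 7*k*m^2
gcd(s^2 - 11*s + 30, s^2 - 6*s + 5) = s - 5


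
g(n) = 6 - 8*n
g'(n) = -8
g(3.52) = -22.16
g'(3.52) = -8.00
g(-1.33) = 16.64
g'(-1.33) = -8.00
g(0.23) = 4.16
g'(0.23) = -8.00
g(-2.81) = 28.48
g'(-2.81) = -8.00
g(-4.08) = 38.64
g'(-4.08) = -8.00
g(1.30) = -4.40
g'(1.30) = -8.00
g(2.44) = -13.52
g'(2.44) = -8.00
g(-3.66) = 35.28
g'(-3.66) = -8.00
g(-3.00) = 30.00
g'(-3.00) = -8.00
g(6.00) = -42.00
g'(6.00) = -8.00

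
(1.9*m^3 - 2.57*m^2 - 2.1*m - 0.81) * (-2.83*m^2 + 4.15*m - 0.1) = -5.377*m^5 + 15.1581*m^4 - 4.9125*m^3 - 6.1657*m^2 - 3.1515*m + 0.081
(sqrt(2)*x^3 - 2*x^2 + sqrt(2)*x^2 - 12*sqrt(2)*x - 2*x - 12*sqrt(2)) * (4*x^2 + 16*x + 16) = 4*sqrt(2)*x^5 - 8*x^4 + 20*sqrt(2)*x^4 - 40*x^3 - 16*sqrt(2)*x^3 - 224*sqrt(2)*x^2 - 64*x^2 - 384*sqrt(2)*x - 32*x - 192*sqrt(2)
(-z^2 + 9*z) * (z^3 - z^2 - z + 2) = -z^5 + 10*z^4 - 8*z^3 - 11*z^2 + 18*z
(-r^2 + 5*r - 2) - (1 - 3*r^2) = 2*r^2 + 5*r - 3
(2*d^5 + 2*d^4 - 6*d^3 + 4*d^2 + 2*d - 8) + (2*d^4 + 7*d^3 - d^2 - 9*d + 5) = 2*d^5 + 4*d^4 + d^3 + 3*d^2 - 7*d - 3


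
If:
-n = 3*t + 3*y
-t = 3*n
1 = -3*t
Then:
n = 1/9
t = -1/3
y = 8/27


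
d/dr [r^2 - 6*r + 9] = 2*r - 6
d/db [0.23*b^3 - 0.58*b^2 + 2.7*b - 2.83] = 0.69*b^2 - 1.16*b + 2.7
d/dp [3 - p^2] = -2*p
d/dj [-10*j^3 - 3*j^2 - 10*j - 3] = -30*j^2 - 6*j - 10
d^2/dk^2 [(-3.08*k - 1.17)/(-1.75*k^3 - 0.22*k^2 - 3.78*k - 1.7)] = (56.595*k^5 + 50.1123*k^4 - 33.243056*k^3 - 63.178932*k^2 - 21.958188*k - 7.02446400000001)/(5.359375*k^9 + 2.02125*k^8 + 34.98285*k^7 + 24.361198*k^6 + 79.489956*k^5 + 77.150184*k^4 + 77.664972*k^3 + 74.77824*k^2 + 32.7726*k + 4.913)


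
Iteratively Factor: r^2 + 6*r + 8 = (r + 4)*(r + 2)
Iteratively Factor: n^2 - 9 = (n - 3)*(n + 3)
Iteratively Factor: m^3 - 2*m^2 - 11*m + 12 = (m + 3)*(m^2 - 5*m + 4) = (m - 1)*(m + 3)*(m - 4)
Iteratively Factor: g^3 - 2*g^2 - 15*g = (g - 5)*(g^2 + 3*g) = g*(g - 5)*(g + 3)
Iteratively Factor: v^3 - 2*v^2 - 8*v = (v + 2)*(v^2 - 4*v) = v*(v + 2)*(v - 4)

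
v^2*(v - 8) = v^3 - 8*v^2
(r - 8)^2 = r^2 - 16*r + 64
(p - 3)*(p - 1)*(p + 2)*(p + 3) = p^4 + p^3 - 11*p^2 - 9*p + 18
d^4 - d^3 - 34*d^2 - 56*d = d*(d - 7)*(d + 2)*(d + 4)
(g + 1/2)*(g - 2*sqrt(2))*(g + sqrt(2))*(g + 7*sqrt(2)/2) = g^4 + g^3/2 + 5*sqrt(2)*g^3/2 - 11*g^2 + 5*sqrt(2)*g^2/4 - 14*sqrt(2)*g - 11*g/2 - 7*sqrt(2)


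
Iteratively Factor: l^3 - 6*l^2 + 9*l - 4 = (l - 1)*(l^2 - 5*l + 4) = (l - 1)^2*(l - 4)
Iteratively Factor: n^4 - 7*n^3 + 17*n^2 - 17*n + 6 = (n - 3)*(n^3 - 4*n^2 + 5*n - 2) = (n - 3)*(n - 2)*(n^2 - 2*n + 1) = (n - 3)*(n - 2)*(n - 1)*(n - 1)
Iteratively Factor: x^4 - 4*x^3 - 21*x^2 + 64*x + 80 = (x + 4)*(x^3 - 8*x^2 + 11*x + 20) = (x - 4)*(x + 4)*(x^2 - 4*x - 5) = (x - 4)*(x + 1)*(x + 4)*(x - 5)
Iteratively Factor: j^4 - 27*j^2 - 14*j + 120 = (j + 3)*(j^3 - 3*j^2 - 18*j + 40) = (j - 5)*(j + 3)*(j^2 + 2*j - 8) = (j - 5)*(j - 2)*(j + 3)*(j + 4)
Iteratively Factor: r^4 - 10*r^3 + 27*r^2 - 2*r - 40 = (r + 1)*(r^3 - 11*r^2 + 38*r - 40) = (r - 2)*(r + 1)*(r^2 - 9*r + 20) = (r - 5)*(r - 2)*(r + 1)*(r - 4)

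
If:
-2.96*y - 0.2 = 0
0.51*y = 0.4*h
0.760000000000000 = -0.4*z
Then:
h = -0.09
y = -0.07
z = -1.90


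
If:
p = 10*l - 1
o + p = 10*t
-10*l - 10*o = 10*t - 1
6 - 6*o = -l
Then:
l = -54/131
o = 122/131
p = -671/131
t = -549/1310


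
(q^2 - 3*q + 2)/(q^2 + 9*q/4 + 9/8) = 8*(q^2 - 3*q + 2)/(8*q^2 + 18*q + 9)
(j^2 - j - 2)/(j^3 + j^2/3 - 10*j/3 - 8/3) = 3/(3*j + 4)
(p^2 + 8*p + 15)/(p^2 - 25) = (p + 3)/(p - 5)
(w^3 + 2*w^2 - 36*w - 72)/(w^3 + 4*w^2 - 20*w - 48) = (w - 6)/(w - 4)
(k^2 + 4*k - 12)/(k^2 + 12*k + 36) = (k - 2)/(k + 6)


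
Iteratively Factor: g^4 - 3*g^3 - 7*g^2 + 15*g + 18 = (g + 1)*(g^3 - 4*g^2 - 3*g + 18) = (g - 3)*(g + 1)*(g^2 - g - 6) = (g - 3)^2*(g + 1)*(g + 2)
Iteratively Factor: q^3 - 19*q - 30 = (q + 2)*(q^2 - 2*q - 15) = (q + 2)*(q + 3)*(q - 5)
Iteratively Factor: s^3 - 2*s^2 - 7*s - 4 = (s - 4)*(s^2 + 2*s + 1) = (s - 4)*(s + 1)*(s + 1)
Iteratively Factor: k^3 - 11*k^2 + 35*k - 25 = (k - 5)*(k^2 - 6*k + 5) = (k - 5)^2*(k - 1)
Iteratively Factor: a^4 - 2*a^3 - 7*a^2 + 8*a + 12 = (a - 3)*(a^3 + a^2 - 4*a - 4) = (a - 3)*(a - 2)*(a^2 + 3*a + 2) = (a - 3)*(a - 2)*(a + 2)*(a + 1)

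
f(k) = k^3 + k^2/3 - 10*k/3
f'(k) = 3*k^2 + 2*k/3 - 10/3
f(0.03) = -0.10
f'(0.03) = -3.31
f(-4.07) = -48.33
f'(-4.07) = 43.65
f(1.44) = -1.12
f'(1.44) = 3.85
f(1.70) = 0.21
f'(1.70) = 6.47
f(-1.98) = 0.14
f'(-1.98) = 7.11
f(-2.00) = 0.00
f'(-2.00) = 7.33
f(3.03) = 20.78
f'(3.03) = 26.23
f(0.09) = -0.30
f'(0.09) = -3.25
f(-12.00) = -1640.00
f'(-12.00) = 420.67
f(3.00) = 20.00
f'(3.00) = 25.67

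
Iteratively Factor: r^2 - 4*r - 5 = (r + 1)*(r - 5)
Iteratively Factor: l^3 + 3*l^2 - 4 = (l + 2)*(l^2 + l - 2) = (l + 2)^2*(l - 1)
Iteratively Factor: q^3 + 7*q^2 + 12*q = (q)*(q^2 + 7*q + 12) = q*(q + 4)*(q + 3)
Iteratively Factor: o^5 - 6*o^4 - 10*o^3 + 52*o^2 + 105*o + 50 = (o + 1)*(o^4 - 7*o^3 - 3*o^2 + 55*o + 50) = (o + 1)*(o + 2)*(o^3 - 9*o^2 + 15*o + 25) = (o - 5)*(o + 1)*(o + 2)*(o^2 - 4*o - 5) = (o - 5)^2*(o + 1)*(o + 2)*(o + 1)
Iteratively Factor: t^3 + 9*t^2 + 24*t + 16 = (t + 4)*(t^2 + 5*t + 4) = (t + 4)^2*(t + 1)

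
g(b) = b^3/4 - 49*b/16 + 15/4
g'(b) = 3*b^2/4 - 49/16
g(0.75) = 1.56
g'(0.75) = -2.64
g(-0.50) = 5.25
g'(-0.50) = -2.88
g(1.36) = 0.21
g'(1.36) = -1.68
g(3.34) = 2.84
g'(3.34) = 5.30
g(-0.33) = 4.75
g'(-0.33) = -2.98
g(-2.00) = 7.88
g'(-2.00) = -0.06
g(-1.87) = 7.84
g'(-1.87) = -0.44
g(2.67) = 0.33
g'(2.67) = 2.28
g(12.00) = 399.00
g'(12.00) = 104.94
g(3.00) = 1.31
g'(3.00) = 3.69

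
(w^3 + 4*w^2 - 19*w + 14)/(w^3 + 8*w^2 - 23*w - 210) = (w^2 - 3*w + 2)/(w^2 + w - 30)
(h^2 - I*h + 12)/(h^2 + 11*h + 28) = (h^2 - I*h + 12)/(h^2 + 11*h + 28)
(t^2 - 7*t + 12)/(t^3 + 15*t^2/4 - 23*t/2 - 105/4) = 4*(t - 4)/(4*t^2 + 27*t + 35)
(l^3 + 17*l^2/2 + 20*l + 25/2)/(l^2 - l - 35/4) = 2*(l^2 + 6*l + 5)/(2*l - 7)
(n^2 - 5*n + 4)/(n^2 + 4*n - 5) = (n - 4)/(n + 5)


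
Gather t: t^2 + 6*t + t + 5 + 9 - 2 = t^2 + 7*t + 12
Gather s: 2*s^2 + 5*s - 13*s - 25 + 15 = 2*s^2 - 8*s - 10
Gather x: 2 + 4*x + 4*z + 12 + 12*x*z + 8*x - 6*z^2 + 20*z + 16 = x*(12*z + 12) - 6*z^2 + 24*z + 30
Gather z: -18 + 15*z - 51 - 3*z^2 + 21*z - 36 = -3*z^2 + 36*z - 105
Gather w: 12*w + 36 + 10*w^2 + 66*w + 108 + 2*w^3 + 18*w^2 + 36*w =2*w^3 + 28*w^2 + 114*w + 144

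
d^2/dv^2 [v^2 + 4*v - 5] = 2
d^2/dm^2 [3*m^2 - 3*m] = 6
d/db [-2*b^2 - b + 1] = -4*b - 1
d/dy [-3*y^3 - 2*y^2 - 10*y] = -9*y^2 - 4*y - 10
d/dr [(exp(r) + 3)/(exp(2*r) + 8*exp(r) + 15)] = -exp(r)/(exp(2*r) + 10*exp(r) + 25)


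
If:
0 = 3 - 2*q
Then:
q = 3/2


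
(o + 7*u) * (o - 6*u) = o^2 + o*u - 42*u^2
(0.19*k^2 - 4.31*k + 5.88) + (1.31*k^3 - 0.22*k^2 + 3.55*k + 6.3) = 1.31*k^3 - 0.03*k^2 - 0.76*k + 12.18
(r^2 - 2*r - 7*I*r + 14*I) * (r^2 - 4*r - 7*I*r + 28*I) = r^4 - 6*r^3 - 14*I*r^3 - 41*r^2 + 84*I*r^2 + 294*r - 112*I*r - 392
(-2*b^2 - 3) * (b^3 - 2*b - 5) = -2*b^5 + b^3 + 10*b^2 + 6*b + 15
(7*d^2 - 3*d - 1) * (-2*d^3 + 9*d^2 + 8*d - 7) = -14*d^5 + 69*d^4 + 31*d^3 - 82*d^2 + 13*d + 7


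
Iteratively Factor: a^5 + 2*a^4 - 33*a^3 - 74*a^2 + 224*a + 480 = (a + 4)*(a^4 - 2*a^3 - 25*a^2 + 26*a + 120) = (a + 4)^2*(a^3 - 6*a^2 - a + 30) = (a - 5)*(a + 4)^2*(a^2 - a - 6) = (a - 5)*(a - 3)*(a + 4)^2*(a + 2)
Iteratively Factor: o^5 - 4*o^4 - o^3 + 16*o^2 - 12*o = (o - 3)*(o^4 - o^3 - 4*o^2 + 4*o) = (o - 3)*(o - 1)*(o^3 - 4*o) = (o - 3)*(o - 1)*(o + 2)*(o^2 - 2*o) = (o - 3)*(o - 2)*(o - 1)*(o + 2)*(o)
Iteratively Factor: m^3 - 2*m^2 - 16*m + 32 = (m + 4)*(m^2 - 6*m + 8) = (m - 4)*(m + 4)*(m - 2)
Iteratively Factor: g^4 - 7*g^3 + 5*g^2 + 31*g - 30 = (g - 3)*(g^3 - 4*g^2 - 7*g + 10) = (g - 3)*(g + 2)*(g^2 - 6*g + 5) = (g - 5)*(g - 3)*(g + 2)*(g - 1)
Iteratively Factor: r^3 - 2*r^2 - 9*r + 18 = (r - 3)*(r^2 + r - 6) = (r - 3)*(r - 2)*(r + 3)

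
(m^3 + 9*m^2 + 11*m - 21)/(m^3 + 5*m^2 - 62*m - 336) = (m^2 + 2*m - 3)/(m^2 - 2*m - 48)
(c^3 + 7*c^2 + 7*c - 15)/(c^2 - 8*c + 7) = (c^2 + 8*c + 15)/(c - 7)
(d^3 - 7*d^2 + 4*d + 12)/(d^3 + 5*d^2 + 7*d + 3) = (d^2 - 8*d + 12)/(d^2 + 4*d + 3)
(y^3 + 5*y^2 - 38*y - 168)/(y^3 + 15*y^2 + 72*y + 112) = (y - 6)/(y + 4)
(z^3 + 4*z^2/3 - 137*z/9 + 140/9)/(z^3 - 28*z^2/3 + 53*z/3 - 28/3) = (3*z^2 + 8*z - 35)/(3*(z^2 - 8*z + 7))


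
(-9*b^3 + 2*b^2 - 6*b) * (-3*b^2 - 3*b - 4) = 27*b^5 + 21*b^4 + 48*b^3 + 10*b^2 + 24*b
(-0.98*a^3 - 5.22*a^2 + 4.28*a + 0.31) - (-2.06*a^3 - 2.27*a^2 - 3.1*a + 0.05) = 1.08*a^3 - 2.95*a^2 + 7.38*a + 0.26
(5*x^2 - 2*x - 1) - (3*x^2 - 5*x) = 2*x^2 + 3*x - 1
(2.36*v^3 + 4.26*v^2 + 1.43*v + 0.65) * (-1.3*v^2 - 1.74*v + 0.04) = -3.068*v^5 - 9.6444*v^4 - 9.177*v^3 - 3.1628*v^2 - 1.0738*v + 0.026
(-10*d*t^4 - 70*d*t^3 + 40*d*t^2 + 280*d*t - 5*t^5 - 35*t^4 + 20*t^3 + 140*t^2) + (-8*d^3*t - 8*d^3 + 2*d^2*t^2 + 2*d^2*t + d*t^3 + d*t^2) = -8*d^3*t - 8*d^3 + 2*d^2*t^2 + 2*d^2*t - 10*d*t^4 - 69*d*t^3 + 41*d*t^2 + 280*d*t - 5*t^5 - 35*t^4 + 20*t^3 + 140*t^2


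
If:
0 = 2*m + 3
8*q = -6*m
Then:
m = -3/2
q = 9/8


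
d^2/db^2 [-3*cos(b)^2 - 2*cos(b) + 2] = 2*cos(b) + 6*cos(2*b)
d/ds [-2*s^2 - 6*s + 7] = -4*s - 6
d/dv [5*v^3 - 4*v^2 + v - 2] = 15*v^2 - 8*v + 1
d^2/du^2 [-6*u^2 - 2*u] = -12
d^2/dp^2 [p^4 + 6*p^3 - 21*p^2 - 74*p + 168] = 12*p^2 + 36*p - 42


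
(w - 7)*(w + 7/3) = w^2 - 14*w/3 - 49/3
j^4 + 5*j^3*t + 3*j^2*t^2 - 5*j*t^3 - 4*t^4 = (j - t)*(j + t)^2*(j + 4*t)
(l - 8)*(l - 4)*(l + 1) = l^3 - 11*l^2 + 20*l + 32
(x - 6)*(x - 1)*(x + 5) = x^3 - 2*x^2 - 29*x + 30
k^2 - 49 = (k - 7)*(k + 7)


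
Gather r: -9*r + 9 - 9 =-9*r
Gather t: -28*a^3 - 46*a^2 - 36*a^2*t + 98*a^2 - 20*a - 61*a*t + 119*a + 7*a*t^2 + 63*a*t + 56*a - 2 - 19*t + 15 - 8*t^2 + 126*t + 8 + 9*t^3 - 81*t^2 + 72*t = -28*a^3 + 52*a^2 + 155*a + 9*t^3 + t^2*(7*a - 89) + t*(-36*a^2 + 2*a + 179) + 21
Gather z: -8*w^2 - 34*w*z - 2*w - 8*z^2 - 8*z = -8*w^2 - 2*w - 8*z^2 + z*(-34*w - 8)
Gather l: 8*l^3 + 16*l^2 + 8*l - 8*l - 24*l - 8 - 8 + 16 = 8*l^3 + 16*l^2 - 24*l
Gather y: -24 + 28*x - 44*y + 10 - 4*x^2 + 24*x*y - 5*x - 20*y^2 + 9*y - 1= -4*x^2 + 23*x - 20*y^2 + y*(24*x - 35) - 15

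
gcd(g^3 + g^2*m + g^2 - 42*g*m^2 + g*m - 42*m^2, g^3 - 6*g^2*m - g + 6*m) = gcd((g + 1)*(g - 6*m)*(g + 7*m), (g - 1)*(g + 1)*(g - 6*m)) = g^2 - 6*g*m + g - 6*m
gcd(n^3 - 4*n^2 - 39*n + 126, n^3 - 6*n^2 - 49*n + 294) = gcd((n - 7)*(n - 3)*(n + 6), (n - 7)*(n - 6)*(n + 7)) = n - 7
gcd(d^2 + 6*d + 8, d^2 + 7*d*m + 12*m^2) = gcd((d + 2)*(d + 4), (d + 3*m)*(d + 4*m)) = 1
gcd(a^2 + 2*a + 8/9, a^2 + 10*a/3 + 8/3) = a + 4/3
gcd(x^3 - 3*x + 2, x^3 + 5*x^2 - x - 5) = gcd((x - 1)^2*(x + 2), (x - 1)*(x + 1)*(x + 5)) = x - 1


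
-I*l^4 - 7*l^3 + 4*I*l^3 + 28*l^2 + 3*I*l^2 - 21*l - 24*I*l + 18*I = (l - 3)*(l - 6*I)*(l - I)*(-I*l + I)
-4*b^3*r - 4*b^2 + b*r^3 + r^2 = (-2*b + r)*(2*b + r)*(b*r + 1)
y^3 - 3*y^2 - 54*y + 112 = (y - 8)*(y - 2)*(y + 7)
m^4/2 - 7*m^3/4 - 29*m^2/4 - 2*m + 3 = (m/2 + 1)*(m - 6)*(m - 1/2)*(m + 1)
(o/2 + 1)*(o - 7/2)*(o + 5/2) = o^3/2 + o^2/2 - 43*o/8 - 35/4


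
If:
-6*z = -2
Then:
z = 1/3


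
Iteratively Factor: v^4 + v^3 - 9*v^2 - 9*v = (v + 1)*(v^3 - 9*v) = v*(v + 1)*(v^2 - 9) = v*(v + 1)*(v + 3)*(v - 3)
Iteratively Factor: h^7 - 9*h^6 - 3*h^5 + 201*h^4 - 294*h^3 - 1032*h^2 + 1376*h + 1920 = (h - 5)*(h^6 - 4*h^5 - 23*h^4 + 86*h^3 + 136*h^2 - 352*h - 384) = (h - 5)*(h - 4)*(h^5 - 23*h^3 - 6*h^2 + 112*h + 96) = (h - 5)*(h - 4)*(h + 2)*(h^4 - 2*h^3 - 19*h^2 + 32*h + 48) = (h - 5)*(h - 4)*(h + 2)*(h + 4)*(h^3 - 6*h^2 + 5*h + 12) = (h - 5)*(h - 4)*(h - 3)*(h + 2)*(h + 4)*(h^2 - 3*h - 4) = (h - 5)*(h - 4)^2*(h - 3)*(h + 2)*(h + 4)*(h + 1)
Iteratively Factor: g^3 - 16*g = (g)*(g^2 - 16) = g*(g - 4)*(g + 4)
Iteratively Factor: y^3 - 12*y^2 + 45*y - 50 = (y - 5)*(y^2 - 7*y + 10) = (y - 5)^2*(y - 2)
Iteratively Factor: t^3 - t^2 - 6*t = (t - 3)*(t^2 + 2*t) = (t - 3)*(t + 2)*(t)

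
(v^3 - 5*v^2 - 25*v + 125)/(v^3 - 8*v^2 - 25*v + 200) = (v - 5)/(v - 8)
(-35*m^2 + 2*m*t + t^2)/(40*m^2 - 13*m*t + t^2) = (7*m + t)/(-8*m + t)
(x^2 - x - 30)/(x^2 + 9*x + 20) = (x - 6)/(x + 4)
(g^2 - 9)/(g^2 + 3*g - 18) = (g + 3)/(g + 6)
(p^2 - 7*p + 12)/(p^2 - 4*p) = (p - 3)/p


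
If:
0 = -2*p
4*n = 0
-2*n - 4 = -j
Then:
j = 4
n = 0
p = 0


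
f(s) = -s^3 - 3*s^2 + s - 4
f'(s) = -3*s^2 - 6*s + 1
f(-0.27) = -4.47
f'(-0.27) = 2.40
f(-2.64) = -9.15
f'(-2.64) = -4.07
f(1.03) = -7.25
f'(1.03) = -8.36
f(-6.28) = 119.08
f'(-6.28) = -79.64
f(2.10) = -24.39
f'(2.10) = -24.83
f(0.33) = -4.03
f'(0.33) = -1.31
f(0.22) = -3.94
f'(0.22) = -0.47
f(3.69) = -91.40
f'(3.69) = -61.99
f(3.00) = -55.00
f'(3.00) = -44.00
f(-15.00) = 2681.00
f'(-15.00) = -584.00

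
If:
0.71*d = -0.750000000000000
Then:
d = -1.06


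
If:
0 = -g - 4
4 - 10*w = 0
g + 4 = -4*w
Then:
No Solution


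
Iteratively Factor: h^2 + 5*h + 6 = (h + 3)*(h + 2)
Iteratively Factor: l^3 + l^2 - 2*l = (l)*(l^2 + l - 2) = l*(l + 2)*(l - 1)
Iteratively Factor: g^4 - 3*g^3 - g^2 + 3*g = (g)*(g^3 - 3*g^2 - g + 3) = g*(g - 3)*(g^2 - 1) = g*(g - 3)*(g - 1)*(g + 1)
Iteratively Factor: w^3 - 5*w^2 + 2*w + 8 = (w - 4)*(w^2 - w - 2) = (w - 4)*(w + 1)*(w - 2)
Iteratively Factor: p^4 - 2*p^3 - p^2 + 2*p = (p)*(p^3 - 2*p^2 - p + 2) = p*(p - 1)*(p^2 - p - 2) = p*(p - 2)*(p - 1)*(p + 1)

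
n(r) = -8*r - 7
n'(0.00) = -8.00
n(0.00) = -7.00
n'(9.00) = -8.00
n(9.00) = -79.00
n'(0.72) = -8.00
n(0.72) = -12.76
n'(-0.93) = -8.00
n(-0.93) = 0.44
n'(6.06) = -8.00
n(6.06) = -55.48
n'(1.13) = -8.00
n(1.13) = -16.04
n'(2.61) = -8.00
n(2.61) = -27.88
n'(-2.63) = -8.00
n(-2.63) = 14.04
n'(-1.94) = -8.00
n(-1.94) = 8.52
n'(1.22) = -8.00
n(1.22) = -16.76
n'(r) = -8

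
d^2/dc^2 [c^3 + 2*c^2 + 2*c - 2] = 6*c + 4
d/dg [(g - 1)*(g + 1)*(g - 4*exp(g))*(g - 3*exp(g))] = -7*g^3*exp(g) + 4*g^3 + 24*g^2*exp(2*g) - 21*g^2*exp(g) + 24*g*exp(2*g) + 7*g*exp(g) - 2*g - 24*exp(2*g) + 7*exp(g)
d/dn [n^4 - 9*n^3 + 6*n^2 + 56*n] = 4*n^3 - 27*n^2 + 12*n + 56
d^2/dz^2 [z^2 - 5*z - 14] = 2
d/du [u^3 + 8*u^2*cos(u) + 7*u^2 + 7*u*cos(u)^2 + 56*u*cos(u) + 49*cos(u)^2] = -8*u^2*sin(u) + 3*u^2 - 56*u*sin(u) - 7*u*sin(2*u) + 16*u*cos(u) + 14*u - 49*sin(2*u) + 7*cos(u)^2 + 56*cos(u)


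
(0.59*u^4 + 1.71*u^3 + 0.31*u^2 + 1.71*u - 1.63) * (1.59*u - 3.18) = 0.9381*u^5 + 0.8427*u^4 - 4.9449*u^3 + 1.7331*u^2 - 8.0295*u + 5.1834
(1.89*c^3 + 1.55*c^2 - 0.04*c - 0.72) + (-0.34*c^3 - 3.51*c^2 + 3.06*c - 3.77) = 1.55*c^3 - 1.96*c^2 + 3.02*c - 4.49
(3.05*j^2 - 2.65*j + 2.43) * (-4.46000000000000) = -13.603*j^2 + 11.819*j - 10.8378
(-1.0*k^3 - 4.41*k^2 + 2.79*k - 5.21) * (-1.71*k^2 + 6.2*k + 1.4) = 1.71*k^5 + 1.3411*k^4 - 33.5129*k^3 + 20.0331*k^2 - 28.396*k - 7.294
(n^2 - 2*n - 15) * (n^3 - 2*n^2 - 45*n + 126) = n^5 - 4*n^4 - 56*n^3 + 246*n^2 + 423*n - 1890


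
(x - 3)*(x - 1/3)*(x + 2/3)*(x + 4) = x^4 + 4*x^3/3 - 107*x^2/9 - 38*x/9 + 8/3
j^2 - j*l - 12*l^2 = (j - 4*l)*(j + 3*l)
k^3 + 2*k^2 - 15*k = k*(k - 3)*(k + 5)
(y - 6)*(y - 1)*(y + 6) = y^3 - y^2 - 36*y + 36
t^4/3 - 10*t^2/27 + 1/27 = (t/3 + 1/3)*(t - 1)*(t - 1/3)*(t + 1/3)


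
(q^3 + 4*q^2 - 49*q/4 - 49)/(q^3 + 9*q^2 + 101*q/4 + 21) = (2*q - 7)/(2*q + 3)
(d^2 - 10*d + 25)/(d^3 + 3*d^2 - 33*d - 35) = (d - 5)/(d^2 + 8*d + 7)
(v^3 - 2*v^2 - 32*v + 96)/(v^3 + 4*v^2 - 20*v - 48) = (v - 4)/(v + 2)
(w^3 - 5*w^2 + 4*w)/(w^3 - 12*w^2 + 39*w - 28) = w/(w - 7)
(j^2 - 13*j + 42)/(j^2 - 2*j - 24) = (j - 7)/(j + 4)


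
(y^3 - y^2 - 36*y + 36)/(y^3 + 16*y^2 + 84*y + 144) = (y^2 - 7*y + 6)/(y^2 + 10*y + 24)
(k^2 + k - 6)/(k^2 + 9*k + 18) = (k - 2)/(k + 6)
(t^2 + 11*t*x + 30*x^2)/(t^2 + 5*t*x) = (t + 6*x)/t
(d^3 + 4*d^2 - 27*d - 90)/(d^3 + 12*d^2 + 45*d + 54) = (d - 5)/(d + 3)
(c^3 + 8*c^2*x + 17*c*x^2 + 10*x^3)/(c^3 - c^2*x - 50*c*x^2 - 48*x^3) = (-c^2 - 7*c*x - 10*x^2)/(-c^2 + 2*c*x + 48*x^2)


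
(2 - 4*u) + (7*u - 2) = 3*u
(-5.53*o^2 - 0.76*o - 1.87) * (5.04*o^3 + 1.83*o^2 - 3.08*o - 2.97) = -27.8712*o^5 - 13.9503*o^4 + 6.2168*o^3 + 15.3428*o^2 + 8.0168*o + 5.5539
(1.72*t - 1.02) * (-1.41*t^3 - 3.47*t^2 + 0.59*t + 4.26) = -2.4252*t^4 - 4.5302*t^3 + 4.5542*t^2 + 6.7254*t - 4.3452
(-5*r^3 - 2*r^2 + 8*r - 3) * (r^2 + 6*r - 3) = -5*r^5 - 32*r^4 + 11*r^3 + 51*r^2 - 42*r + 9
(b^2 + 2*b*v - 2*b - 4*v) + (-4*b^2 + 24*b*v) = -3*b^2 + 26*b*v - 2*b - 4*v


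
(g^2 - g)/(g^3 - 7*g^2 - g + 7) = g/(g^2 - 6*g - 7)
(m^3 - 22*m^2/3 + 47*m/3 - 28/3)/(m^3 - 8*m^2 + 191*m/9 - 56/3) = 3*(m^2 - 5*m + 4)/(3*m^2 - 17*m + 24)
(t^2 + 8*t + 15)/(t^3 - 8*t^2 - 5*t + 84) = (t + 5)/(t^2 - 11*t + 28)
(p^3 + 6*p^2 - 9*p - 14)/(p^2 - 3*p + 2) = (p^2 + 8*p + 7)/(p - 1)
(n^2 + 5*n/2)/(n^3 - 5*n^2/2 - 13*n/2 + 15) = n/(n^2 - 5*n + 6)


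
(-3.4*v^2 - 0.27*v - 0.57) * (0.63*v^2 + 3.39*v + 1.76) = -2.142*v^4 - 11.6961*v^3 - 7.2584*v^2 - 2.4075*v - 1.0032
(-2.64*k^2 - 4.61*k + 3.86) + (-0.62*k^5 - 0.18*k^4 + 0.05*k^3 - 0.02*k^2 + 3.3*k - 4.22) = -0.62*k^5 - 0.18*k^4 + 0.05*k^3 - 2.66*k^2 - 1.31*k - 0.36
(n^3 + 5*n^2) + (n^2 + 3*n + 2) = n^3 + 6*n^2 + 3*n + 2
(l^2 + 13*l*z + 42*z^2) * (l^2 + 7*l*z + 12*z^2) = l^4 + 20*l^3*z + 145*l^2*z^2 + 450*l*z^3 + 504*z^4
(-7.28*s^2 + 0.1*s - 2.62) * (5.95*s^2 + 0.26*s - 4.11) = -43.316*s^4 - 1.2978*s^3 + 14.3578*s^2 - 1.0922*s + 10.7682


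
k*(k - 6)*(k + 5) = k^3 - k^2 - 30*k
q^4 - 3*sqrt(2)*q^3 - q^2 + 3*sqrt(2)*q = q*(q - 1)*(q + 1)*(q - 3*sqrt(2))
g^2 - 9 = (g - 3)*(g + 3)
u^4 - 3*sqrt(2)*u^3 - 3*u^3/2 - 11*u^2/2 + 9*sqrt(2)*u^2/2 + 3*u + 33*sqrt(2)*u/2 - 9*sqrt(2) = (u - 3)*(u - 1/2)*(u + 2)*(u - 3*sqrt(2))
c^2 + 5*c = c*(c + 5)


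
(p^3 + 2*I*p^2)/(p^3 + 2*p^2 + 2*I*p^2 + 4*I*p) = p/(p + 2)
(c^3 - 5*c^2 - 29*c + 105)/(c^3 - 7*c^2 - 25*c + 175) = (c - 3)/(c - 5)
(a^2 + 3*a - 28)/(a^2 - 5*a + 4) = (a + 7)/(a - 1)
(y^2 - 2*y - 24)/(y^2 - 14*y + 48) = (y + 4)/(y - 8)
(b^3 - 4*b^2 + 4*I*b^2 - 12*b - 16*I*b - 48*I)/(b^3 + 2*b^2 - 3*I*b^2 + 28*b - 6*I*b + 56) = (b - 6)/(b - 7*I)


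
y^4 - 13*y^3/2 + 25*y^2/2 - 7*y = y*(y - 7/2)*(y - 2)*(y - 1)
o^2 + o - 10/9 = (o - 2/3)*(o + 5/3)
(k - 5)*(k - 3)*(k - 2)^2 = k^4 - 12*k^3 + 51*k^2 - 92*k + 60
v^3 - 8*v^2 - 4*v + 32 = (v - 8)*(v - 2)*(v + 2)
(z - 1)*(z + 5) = z^2 + 4*z - 5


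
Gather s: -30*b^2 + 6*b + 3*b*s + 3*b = -30*b^2 + 3*b*s + 9*b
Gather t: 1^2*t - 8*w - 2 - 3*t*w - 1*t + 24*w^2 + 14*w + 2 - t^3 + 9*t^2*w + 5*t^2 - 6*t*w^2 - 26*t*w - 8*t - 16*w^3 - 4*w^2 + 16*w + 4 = -t^3 + t^2*(9*w + 5) + t*(-6*w^2 - 29*w - 8) - 16*w^3 + 20*w^2 + 22*w + 4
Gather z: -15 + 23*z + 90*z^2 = 90*z^2 + 23*z - 15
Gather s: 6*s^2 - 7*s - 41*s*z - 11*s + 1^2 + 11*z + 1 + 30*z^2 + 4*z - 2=6*s^2 + s*(-41*z - 18) + 30*z^2 + 15*z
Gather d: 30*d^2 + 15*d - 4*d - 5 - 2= 30*d^2 + 11*d - 7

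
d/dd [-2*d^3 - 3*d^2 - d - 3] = -6*d^2 - 6*d - 1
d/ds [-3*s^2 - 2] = -6*s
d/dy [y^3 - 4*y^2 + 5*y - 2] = 3*y^2 - 8*y + 5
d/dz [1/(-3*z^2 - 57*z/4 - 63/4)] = 4*(8*z + 19)/(3*(4*z^2 + 19*z + 21)^2)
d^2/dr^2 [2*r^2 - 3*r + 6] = 4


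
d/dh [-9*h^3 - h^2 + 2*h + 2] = -27*h^2 - 2*h + 2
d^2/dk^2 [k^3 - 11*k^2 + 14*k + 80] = 6*k - 22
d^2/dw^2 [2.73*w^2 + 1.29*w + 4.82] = 5.46000000000000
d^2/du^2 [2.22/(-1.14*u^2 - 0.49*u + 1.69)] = (5.770224*u^2 + 2.480184*u - 2.22*(2.28*u + 0.49)*(4.56*u + 0.98) - 8.554104)/(1.14*u^2 + 0.49*u - 1.69)^3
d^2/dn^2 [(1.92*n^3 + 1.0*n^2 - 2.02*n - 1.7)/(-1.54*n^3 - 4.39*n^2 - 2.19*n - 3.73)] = (21.217504*n^6 + 67.596144*n^5 + 282.90108*n^4 + 392.231124*n^3 + 95.881308*n^2 - 319.264992*n - 100.194588)/(3.652264*n^9 + 31.233972*n^8 + 104.618514*n^7 + 199.977007*n^6 + 300.077907*n^5 + 354.298224*n^4 + 289.944615*n^3 + 236.901252*n^2 + 91.407753*n + 51.895117)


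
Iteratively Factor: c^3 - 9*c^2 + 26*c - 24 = (c - 4)*(c^2 - 5*c + 6) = (c - 4)*(c - 3)*(c - 2)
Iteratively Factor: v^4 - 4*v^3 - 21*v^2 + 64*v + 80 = (v + 1)*(v^3 - 5*v^2 - 16*v + 80) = (v + 1)*(v + 4)*(v^2 - 9*v + 20) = (v - 4)*(v + 1)*(v + 4)*(v - 5)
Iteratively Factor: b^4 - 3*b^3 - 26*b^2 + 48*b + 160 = (b - 4)*(b^3 + b^2 - 22*b - 40) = (b - 4)*(b + 2)*(b^2 - b - 20) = (b - 4)*(b + 2)*(b + 4)*(b - 5)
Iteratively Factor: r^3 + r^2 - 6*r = (r + 3)*(r^2 - 2*r) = (r - 2)*(r + 3)*(r)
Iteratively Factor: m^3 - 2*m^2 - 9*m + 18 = (m - 3)*(m^2 + m - 6) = (m - 3)*(m - 2)*(m + 3)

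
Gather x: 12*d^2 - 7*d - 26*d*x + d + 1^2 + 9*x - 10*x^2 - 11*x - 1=12*d^2 - 6*d - 10*x^2 + x*(-26*d - 2)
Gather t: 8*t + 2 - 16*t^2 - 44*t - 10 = -16*t^2 - 36*t - 8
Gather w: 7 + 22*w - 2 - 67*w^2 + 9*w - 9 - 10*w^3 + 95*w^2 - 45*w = -10*w^3 + 28*w^2 - 14*w - 4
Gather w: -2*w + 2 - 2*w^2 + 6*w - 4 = -2*w^2 + 4*w - 2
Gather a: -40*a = -40*a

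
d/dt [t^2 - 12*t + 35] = 2*t - 12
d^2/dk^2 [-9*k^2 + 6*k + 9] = -18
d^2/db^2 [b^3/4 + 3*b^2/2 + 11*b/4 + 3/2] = 3*b/2 + 3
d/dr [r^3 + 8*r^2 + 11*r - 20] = 3*r^2 + 16*r + 11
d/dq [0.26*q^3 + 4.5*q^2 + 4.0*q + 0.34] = 0.78*q^2 + 9.0*q + 4.0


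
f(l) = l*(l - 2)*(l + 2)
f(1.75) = -1.64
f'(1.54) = 3.11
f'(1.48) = 2.57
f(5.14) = 115.24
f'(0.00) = -4.00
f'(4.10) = 46.43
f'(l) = l*(l - 2) + l*(l + 2) + (l - 2)*(l + 2) = 3*l^2 - 4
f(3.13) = 18.14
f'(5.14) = 75.26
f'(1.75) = 5.19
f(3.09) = 17.14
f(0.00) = 0.00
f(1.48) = -2.68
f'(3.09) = 24.64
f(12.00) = 1680.00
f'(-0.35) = -3.63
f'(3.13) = 25.39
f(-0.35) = 1.36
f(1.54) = -2.51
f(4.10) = 52.52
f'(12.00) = 428.00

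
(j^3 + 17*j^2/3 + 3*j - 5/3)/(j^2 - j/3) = j + 6 + 5/j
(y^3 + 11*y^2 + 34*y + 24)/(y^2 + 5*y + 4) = y + 6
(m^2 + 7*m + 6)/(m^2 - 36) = (m + 1)/(m - 6)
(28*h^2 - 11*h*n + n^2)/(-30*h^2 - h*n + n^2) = (-28*h^2 + 11*h*n - n^2)/(30*h^2 + h*n - n^2)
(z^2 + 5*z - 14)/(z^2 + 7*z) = (z - 2)/z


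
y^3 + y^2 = y^2*(y + 1)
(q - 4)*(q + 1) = q^2 - 3*q - 4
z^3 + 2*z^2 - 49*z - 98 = (z - 7)*(z + 2)*(z + 7)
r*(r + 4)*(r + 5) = r^3 + 9*r^2 + 20*r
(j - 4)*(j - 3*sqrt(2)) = j^2 - 3*sqrt(2)*j - 4*j + 12*sqrt(2)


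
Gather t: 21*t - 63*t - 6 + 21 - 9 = 6 - 42*t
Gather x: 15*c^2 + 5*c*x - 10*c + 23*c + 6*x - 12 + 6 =15*c^2 + 13*c + x*(5*c + 6) - 6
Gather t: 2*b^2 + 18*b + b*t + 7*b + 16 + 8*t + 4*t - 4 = 2*b^2 + 25*b + t*(b + 12) + 12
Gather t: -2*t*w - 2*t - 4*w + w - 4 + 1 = t*(-2*w - 2) - 3*w - 3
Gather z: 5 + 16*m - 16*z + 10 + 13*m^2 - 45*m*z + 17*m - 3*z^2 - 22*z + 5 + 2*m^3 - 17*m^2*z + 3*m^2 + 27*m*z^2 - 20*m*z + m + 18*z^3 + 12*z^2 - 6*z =2*m^3 + 16*m^2 + 34*m + 18*z^3 + z^2*(27*m + 9) + z*(-17*m^2 - 65*m - 44) + 20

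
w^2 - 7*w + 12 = (w - 4)*(w - 3)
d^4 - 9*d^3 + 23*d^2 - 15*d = d*(d - 5)*(d - 3)*(d - 1)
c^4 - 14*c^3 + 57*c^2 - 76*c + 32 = (c - 8)*(c - 4)*(c - 1)^2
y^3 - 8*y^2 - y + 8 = (y - 8)*(y - 1)*(y + 1)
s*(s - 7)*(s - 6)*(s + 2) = s^4 - 11*s^3 + 16*s^2 + 84*s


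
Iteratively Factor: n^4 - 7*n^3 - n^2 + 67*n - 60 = (n - 1)*(n^3 - 6*n^2 - 7*n + 60) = (n - 5)*(n - 1)*(n^2 - n - 12) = (n - 5)*(n - 4)*(n - 1)*(n + 3)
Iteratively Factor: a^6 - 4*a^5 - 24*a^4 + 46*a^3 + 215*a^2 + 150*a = (a + 1)*(a^5 - 5*a^4 - 19*a^3 + 65*a^2 + 150*a) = (a + 1)*(a + 3)*(a^4 - 8*a^3 + 5*a^2 + 50*a) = (a + 1)*(a + 2)*(a + 3)*(a^3 - 10*a^2 + 25*a) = (a - 5)*(a + 1)*(a + 2)*(a + 3)*(a^2 - 5*a) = a*(a - 5)*(a + 1)*(a + 2)*(a + 3)*(a - 5)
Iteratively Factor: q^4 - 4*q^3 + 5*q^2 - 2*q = (q - 1)*(q^3 - 3*q^2 + 2*q) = (q - 2)*(q - 1)*(q^2 - q) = (q - 2)*(q - 1)^2*(q)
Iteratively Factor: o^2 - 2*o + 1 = (o - 1)*(o - 1)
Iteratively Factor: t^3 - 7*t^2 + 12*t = (t - 3)*(t^2 - 4*t) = (t - 4)*(t - 3)*(t)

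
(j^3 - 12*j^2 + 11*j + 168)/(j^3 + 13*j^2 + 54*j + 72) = (j^2 - 15*j + 56)/(j^2 + 10*j + 24)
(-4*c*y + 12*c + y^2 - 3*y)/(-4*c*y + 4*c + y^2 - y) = (y - 3)/(y - 1)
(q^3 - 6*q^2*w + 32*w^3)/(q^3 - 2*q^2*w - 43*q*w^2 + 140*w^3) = (q^2 - 2*q*w - 8*w^2)/(q^2 + 2*q*w - 35*w^2)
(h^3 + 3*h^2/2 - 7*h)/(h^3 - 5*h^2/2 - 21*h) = (h - 2)/(h - 6)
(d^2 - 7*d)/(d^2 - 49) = d/(d + 7)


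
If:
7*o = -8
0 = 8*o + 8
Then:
No Solution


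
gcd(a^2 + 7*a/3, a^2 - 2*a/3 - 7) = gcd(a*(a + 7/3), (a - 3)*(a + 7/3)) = a + 7/3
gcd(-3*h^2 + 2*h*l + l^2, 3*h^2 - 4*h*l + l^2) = h - l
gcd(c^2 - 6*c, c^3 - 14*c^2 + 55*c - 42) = c - 6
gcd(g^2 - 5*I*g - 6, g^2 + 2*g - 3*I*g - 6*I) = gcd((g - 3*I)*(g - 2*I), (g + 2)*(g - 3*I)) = g - 3*I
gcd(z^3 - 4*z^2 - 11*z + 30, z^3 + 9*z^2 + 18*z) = z + 3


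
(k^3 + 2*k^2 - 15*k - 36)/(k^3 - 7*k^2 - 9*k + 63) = (k^2 - k - 12)/(k^2 - 10*k + 21)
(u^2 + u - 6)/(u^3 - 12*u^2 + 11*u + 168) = (u - 2)/(u^2 - 15*u + 56)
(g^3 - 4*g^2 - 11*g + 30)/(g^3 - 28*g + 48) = (g^2 - 2*g - 15)/(g^2 + 2*g - 24)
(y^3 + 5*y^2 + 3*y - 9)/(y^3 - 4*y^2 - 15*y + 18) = (y + 3)/(y - 6)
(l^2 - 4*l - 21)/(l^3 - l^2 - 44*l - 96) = (l - 7)/(l^2 - 4*l - 32)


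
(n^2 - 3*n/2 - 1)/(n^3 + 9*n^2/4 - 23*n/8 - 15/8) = 4*(n - 2)/(4*n^2 + 7*n - 15)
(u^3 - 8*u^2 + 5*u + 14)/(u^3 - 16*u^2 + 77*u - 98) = (u + 1)/(u - 7)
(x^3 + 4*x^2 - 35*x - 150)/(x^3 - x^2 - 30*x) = (x + 5)/x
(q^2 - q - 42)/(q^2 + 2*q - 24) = (q - 7)/(q - 4)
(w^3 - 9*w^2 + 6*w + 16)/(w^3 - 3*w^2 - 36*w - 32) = (w - 2)/(w + 4)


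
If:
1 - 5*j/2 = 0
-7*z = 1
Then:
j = 2/5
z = -1/7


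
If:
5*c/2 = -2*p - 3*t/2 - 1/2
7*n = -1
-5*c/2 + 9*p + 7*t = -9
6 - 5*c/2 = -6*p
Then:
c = 252/515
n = -1/7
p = -82/103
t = -9/103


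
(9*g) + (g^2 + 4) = g^2 + 9*g + 4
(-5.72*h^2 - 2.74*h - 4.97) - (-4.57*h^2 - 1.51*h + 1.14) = -1.15*h^2 - 1.23*h - 6.11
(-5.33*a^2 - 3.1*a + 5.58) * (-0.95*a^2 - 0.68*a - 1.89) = 5.0635*a^4 + 6.5694*a^3 + 6.8807*a^2 + 2.0646*a - 10.5462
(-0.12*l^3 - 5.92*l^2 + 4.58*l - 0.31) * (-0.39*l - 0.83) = 0.0468*l^4 + 2.4084*l^3 + 3.1274*l^2 - 3.6805*l + 0.2573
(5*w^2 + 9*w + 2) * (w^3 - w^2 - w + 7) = 5*w^5 + 4*w^4 - 12*w^3 + 24*w^2 + 61*w + 14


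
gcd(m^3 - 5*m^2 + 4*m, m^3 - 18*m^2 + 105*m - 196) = m - 4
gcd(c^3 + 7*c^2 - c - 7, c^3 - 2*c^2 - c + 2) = c^2 - 1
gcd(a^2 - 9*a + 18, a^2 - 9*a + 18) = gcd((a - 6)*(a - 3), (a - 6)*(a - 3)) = a^2 - 9*a + 18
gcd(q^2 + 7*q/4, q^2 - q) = q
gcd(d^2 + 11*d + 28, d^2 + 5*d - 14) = d + 7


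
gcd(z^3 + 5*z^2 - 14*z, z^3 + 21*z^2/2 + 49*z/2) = z^2 + 7*z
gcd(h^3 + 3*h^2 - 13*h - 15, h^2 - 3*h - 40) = h + 5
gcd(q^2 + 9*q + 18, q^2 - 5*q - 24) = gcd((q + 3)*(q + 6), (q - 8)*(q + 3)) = q + 3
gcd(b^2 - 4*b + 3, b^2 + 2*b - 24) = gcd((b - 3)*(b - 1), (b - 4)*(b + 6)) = 1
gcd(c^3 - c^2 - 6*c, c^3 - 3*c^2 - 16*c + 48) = c - 3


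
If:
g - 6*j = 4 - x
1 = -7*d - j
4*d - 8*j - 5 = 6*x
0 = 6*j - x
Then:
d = -1/8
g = 4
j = -1/8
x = -3/4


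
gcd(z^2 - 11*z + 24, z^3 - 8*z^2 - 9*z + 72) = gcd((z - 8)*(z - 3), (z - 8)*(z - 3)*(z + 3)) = z^2 - 11*z + 24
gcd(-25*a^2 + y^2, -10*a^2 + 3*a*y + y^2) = 5*a + y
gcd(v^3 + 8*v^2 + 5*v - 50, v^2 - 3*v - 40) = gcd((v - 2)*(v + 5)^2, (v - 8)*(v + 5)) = v + 5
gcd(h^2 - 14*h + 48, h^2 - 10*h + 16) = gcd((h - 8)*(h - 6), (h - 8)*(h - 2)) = h - 8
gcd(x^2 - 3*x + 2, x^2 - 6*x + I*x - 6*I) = 1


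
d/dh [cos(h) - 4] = -sin(h)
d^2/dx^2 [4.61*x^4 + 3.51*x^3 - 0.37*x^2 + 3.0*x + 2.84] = 55.32*x^2 + 21.06*x - 0.74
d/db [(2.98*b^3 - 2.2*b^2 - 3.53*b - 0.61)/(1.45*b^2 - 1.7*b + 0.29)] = (4.321*b^4 - 10.132*b^3 + 11.4511*b^2 + 0.493*b - 2.0607)/(2.1025*b^4 - 4.93*b^3 + 3.731*b^2 - 0.986*b + 0.0841)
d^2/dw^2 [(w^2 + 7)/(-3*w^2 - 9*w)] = 2*(w^3 - 7*w^2 - 21*w - 21)/(w^3*(w^3 + 9*w^2 + 27*w + 27))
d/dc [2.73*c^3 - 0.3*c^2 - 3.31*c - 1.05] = 8.19*c^2 - 0.6*c - 3.31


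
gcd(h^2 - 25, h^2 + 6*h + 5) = h + 5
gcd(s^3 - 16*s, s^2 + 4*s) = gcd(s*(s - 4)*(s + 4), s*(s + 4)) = s^2 + 4*s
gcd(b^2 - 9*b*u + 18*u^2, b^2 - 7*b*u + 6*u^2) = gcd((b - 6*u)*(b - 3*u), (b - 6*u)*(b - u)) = -b + 6*u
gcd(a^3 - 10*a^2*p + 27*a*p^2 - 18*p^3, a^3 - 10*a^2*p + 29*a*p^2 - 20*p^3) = -a + p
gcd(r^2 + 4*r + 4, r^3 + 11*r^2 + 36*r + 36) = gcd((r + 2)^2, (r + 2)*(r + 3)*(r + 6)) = r + 2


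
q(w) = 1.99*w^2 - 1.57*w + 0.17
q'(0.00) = -1.57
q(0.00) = 0.17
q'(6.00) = 22.31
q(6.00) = 62.39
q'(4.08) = 14.67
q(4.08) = 26.89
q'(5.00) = 18.33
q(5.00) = 42.07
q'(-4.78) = -20.59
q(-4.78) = 53.14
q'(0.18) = -0.85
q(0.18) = -0.05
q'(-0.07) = -1.85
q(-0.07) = 0.29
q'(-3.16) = -14.15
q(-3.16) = 25.00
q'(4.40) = 15.94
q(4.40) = 31.79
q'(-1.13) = -6.07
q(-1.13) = 4.49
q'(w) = 3.98*w - 1.57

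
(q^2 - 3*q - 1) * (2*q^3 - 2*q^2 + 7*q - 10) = 2*q^5 - 8*q^4 + 11*q^3 - 29*q^2 + 23*q + 10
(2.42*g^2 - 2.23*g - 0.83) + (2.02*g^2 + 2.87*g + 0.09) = 4.44*g^2 + 0.64*g - 0.74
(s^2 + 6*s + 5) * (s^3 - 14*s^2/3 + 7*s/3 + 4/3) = s^5 + 4*s^4/3 - 62*s^3/3 - 8*s^2 + 59*s/3 + 20/3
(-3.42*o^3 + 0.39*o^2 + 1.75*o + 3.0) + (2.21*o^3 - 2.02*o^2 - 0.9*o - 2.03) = -1.21*o^3 - 1.63*o^2 + 0.85*o + 0.97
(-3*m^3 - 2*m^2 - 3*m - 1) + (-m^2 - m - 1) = -3*m^3 - 3*m^2 - 4*m - 2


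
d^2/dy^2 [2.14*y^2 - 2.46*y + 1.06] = 4.28000000000000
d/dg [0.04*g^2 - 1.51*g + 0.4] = 0.08*g - 1.51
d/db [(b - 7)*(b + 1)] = 2*b - 6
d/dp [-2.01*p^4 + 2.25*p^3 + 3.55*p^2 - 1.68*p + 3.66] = -8.04*p^3 + 6.75*p^2 + 7.1*p - 1.68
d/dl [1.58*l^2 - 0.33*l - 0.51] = 3.16*l - 0.33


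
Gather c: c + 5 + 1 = c + 6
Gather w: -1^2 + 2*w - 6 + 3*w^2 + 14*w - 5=3*w^2 + 16*w - 12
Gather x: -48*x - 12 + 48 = 36 - 48*x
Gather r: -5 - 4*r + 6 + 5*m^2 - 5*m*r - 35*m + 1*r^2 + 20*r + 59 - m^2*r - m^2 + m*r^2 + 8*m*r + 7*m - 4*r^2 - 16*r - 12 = 4*m^2 - 28*m + r^2*(m - 3) + r*(-m^2 + 3*m) + 48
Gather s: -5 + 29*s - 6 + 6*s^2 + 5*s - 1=6*s^2 + 34*s - 12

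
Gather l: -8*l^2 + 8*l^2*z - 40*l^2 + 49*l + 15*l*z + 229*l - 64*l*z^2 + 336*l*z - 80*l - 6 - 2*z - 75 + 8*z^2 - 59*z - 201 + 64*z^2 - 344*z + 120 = l^2*(8*z - 48) + l*(-64*z^2 + 351*z + 198) + 72*z^2 - 405*z - 162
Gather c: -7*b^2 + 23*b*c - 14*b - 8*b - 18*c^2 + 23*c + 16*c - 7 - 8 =-7*b^2 - 22*b - 18*c^2 + c*(23*b + 39) - 15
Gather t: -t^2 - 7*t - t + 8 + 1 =-t^2 - 8*t + 9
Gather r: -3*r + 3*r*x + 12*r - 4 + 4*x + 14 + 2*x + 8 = r*(3*x + 9) + 6*x + 18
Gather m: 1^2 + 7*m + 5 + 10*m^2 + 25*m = 10*m^2 + 32*m + 6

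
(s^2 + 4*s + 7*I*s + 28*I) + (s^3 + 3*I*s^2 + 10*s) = s^3 + s^2 + 3*I*s^2 + 14*s + 7*I*s + 28*I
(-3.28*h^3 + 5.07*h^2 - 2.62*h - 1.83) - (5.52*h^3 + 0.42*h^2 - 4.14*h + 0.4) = -8.8*h^3 + 4.65*h^2 + 1.52*h - 2.23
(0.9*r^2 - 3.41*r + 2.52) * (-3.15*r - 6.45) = -2.835*r^3 + 4.9365*r^2 + 14.0565*r - 16.254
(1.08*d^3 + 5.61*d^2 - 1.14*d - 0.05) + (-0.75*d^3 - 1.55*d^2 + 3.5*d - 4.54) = 0.33*d^3 + 4.06*d^2 + 2.36*d - 4.59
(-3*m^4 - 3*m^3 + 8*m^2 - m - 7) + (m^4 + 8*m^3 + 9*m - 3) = -2*m^4 + 5*m^3 + 8*m^2 + 8*m - 10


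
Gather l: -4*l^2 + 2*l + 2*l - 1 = -4*l^2 + 4*l - 1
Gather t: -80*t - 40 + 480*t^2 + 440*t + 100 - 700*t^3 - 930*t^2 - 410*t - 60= -700*t^3 - 450*t^2 - 50*t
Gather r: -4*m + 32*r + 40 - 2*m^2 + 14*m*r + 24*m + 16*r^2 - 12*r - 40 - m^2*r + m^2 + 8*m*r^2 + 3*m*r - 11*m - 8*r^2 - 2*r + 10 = -m^2 + 9*m + r^2*(8*m + 8) + r*(-m^2 + 17*m + 18) + 10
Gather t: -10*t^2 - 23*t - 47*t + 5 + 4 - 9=-10*t^2 - 70*t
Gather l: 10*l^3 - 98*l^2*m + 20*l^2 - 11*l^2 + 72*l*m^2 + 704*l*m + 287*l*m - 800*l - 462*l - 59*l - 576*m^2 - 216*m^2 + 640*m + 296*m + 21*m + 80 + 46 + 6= 10*l^3 + l^2*(9 - 98*m) + l*(72*m^2 + 991*m - 1321) - 792*m^2 + 957*m + 132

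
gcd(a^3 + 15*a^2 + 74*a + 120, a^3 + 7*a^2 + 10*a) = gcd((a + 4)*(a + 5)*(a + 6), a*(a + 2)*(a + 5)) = a + 5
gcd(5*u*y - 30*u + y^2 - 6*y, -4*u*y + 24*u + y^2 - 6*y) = y - 6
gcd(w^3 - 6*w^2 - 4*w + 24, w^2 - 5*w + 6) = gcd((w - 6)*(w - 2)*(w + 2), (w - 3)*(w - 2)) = w - 2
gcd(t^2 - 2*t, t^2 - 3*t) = t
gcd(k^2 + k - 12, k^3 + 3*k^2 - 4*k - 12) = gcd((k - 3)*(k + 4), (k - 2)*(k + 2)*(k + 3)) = 1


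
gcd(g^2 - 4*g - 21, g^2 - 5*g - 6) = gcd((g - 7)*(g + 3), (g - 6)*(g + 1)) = 1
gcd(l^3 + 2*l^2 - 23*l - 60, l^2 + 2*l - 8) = l + 4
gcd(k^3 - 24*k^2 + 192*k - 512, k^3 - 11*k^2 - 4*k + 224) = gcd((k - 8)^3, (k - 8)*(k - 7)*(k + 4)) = k - 8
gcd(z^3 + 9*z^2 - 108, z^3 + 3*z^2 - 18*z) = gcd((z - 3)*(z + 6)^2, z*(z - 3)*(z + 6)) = z^2 + 3*z - 18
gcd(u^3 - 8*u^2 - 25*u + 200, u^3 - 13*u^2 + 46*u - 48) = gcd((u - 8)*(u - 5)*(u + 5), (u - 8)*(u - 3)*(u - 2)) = u - 8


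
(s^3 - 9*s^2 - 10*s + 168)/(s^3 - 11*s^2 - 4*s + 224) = (s - 6)/(s - 8)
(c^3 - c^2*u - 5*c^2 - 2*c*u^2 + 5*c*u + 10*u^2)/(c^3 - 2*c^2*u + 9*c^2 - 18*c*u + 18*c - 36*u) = (c^2 + c*u - 5*c - 5*u)/(c^2 + 9*c + 18)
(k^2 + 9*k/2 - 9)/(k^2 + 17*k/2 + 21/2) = (2*k^2 + 9*k - 18)/(2*k^2 + 17*k + 21)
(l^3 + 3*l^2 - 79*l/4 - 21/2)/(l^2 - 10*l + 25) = (4*l^3 + 12*l^2 - 79*l - 42)/(4*(l^2 - 10*l + 25))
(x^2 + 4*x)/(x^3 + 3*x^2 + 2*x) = (x + 4)/(x^2 + 3*x + 2)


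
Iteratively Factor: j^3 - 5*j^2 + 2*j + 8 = (j - 2)*(j^2 - 3*j - 4) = (j - 2)*(j + 1)*(j - 4)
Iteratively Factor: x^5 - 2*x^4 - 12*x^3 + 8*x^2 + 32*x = (x + 2)*(x^4 - 4*x^3 - 4*x^2 + 16*x) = (x + 2)^2*(x^3 - 6*x^2 + 8*x) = (x - 4)*(x + 2)^2*(x^2 - 2*x) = (x - 4)*(x - 2)*(x + 2)^2*(x)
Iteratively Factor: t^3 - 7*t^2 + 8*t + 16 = (t - 4)*(t^2 - 3*t - 4) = (t - 4)^2*(t + 1)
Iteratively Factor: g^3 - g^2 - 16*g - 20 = (g - 5)*(g^2 + 4*g + 4) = (g - 5)*(g + 2)*(g + 2)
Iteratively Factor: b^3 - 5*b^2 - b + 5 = (b - 1)*(b^2 - 4*b - 5) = (b - 1)*(b + 1)*(b - 5)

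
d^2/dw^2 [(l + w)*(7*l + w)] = 2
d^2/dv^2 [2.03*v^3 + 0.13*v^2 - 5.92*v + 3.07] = 12.18*v + 0.26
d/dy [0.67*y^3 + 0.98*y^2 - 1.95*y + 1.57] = 2.01*y^2 + 1.96*y - 1.95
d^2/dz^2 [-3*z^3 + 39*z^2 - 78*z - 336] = 78 - 18*z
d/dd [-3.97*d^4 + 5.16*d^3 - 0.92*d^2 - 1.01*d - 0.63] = -15.88*d^3 + 15.48*d^2 - 1.84*d - 1.01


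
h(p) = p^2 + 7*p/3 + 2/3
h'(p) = 2*p + 7/3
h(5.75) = 47.15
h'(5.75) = 13.83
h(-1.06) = -0.68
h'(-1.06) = 0.21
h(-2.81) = 2.01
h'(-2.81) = -3.29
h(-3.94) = 7.00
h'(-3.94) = -5.55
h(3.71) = 23.09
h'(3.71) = 9.75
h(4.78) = 34.67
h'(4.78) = 11.89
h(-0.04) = 0.57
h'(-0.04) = 2.25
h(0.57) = 2.32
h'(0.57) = 3.47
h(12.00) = 172.67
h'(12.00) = 26.33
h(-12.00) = 116.67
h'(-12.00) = -21.67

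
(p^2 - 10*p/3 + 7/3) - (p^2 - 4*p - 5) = 2*p/3 + 22/3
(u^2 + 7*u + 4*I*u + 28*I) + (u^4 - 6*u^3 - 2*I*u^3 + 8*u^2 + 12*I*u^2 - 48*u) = u^4 - 6*u^3 - 2*I*u^3 + 9*u^2 + 12*I*u^2 - 41*u + 4*I*u + 28*I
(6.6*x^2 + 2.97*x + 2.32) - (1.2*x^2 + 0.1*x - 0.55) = 5.4*x^2 + 2.87*x + 2.87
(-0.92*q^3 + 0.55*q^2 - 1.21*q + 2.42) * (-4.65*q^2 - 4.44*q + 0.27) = 4.278*q^5 + 1.5273*q^4 + 2.9361*q^3 - 5.7321*q^2 - 11.0715*q + 0.6534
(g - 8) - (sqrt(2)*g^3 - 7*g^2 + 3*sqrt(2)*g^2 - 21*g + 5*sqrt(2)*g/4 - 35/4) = -sqrt(2)*g^3 - 3*sqrt(2)*g^2 + 7*g^2 - 5*sqrt(2)*g/4 + 22*g + 3/4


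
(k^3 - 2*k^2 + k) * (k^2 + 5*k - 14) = k^5 + 3*k^4 - 23*k^3 + 33*k^2 - 14*k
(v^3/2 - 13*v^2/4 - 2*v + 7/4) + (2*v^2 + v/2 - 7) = v^3/2 - 5*v^2/4 - 3*v/2 - 21/4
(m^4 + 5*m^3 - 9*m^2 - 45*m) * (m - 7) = m^5 - 2*m^4 - 44*m^3 + 18*m^2 + 315*m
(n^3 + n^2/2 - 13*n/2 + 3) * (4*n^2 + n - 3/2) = 4*n^5 + 3*n^4 - 27*n^3 + 19*n^2/4 + 51*n/4 - 9/2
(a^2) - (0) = a^2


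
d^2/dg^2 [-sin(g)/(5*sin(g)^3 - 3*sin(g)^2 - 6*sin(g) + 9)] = (100*sin(g)^7 - 165*sin(g)^6 + 51*sin(g)^5 - 333*sin(g)^4 + 1053*sin(g)^2/2 - 63*sin(g) + 15*sin(3*g)^2/2 + 3*sin(3*g)/2 - 9*sin(5*g)/2 - 108)/(5*sin(g)^3 - 3*sin(g)^2 - 6*sin(g) + 9)^3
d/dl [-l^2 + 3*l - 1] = 3 - 2*l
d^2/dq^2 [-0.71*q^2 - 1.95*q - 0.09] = -1.42000000000000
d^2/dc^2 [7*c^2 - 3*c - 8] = 14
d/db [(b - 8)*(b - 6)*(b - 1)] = 3*b^2 - 30*b + 62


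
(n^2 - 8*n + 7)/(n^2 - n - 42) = (n - 1)/(n + 6)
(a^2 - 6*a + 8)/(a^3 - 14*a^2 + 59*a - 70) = (a - 4)/(a^2 - 12*a + 35)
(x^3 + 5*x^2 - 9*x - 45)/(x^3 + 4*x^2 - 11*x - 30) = (x + 3)/(x + 2)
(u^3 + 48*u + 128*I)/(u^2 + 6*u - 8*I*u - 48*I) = (u^2 + 8*I*u - 16)/(u + 6)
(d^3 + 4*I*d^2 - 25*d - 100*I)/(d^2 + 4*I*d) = d - 25/d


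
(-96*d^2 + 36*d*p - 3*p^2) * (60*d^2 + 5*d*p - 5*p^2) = -5760*d^4 + 1680*d^3*p + 480*d^2*p^2 - 195*d*p^3 + 15*p^4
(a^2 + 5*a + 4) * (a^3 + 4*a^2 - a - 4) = a^5 + 9*a^4 + 23*a^3 + 7*a^2 - 24*a - 16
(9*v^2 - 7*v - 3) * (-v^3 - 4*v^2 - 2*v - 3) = -9*v^5 - 29*v^4 + 13*v^3 - v^2 + 27*v + 9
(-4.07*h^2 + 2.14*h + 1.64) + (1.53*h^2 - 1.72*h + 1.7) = -2.54*h^2 + 0.42*h + 3.34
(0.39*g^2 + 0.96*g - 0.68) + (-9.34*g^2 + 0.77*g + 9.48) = -8.95*g^2 + 1.73*g + 8.8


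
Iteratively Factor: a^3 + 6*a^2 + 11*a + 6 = (a + 2)*(a^2 + 4*a + 3) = (a + 2)*(a + 3)*(a + 1)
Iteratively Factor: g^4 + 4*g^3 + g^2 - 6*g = (g + 3)*(g^3 + g^2 - 2*g) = (g + 2)*(g + 3)*(g^2 - g) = (g - 1)*(g + 2)*(g + 3)*(g)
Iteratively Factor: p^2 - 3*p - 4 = (p - 4)*(p + 1)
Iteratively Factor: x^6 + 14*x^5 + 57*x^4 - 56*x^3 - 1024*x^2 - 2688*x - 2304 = (x + 4)*(x^5 + 10*x^4 + 17*x^3 - 124*x^2 - 528*x - 576) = (x + 4)^2*(x^4 + 6*x^3 - 7*x^2 - 96*x - 144) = (x + 4)^3*(x^3 + 2*x^2 - 15*x - 36) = (x - 4)*(x + 4)^3*(x^2 + 6*x + 9) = (x - 4)*(x + 3)*(x + 4)^3*(x + 3)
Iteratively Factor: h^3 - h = (h - 1)*(h^2 + h) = h*(h - 1)*(h + 1)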